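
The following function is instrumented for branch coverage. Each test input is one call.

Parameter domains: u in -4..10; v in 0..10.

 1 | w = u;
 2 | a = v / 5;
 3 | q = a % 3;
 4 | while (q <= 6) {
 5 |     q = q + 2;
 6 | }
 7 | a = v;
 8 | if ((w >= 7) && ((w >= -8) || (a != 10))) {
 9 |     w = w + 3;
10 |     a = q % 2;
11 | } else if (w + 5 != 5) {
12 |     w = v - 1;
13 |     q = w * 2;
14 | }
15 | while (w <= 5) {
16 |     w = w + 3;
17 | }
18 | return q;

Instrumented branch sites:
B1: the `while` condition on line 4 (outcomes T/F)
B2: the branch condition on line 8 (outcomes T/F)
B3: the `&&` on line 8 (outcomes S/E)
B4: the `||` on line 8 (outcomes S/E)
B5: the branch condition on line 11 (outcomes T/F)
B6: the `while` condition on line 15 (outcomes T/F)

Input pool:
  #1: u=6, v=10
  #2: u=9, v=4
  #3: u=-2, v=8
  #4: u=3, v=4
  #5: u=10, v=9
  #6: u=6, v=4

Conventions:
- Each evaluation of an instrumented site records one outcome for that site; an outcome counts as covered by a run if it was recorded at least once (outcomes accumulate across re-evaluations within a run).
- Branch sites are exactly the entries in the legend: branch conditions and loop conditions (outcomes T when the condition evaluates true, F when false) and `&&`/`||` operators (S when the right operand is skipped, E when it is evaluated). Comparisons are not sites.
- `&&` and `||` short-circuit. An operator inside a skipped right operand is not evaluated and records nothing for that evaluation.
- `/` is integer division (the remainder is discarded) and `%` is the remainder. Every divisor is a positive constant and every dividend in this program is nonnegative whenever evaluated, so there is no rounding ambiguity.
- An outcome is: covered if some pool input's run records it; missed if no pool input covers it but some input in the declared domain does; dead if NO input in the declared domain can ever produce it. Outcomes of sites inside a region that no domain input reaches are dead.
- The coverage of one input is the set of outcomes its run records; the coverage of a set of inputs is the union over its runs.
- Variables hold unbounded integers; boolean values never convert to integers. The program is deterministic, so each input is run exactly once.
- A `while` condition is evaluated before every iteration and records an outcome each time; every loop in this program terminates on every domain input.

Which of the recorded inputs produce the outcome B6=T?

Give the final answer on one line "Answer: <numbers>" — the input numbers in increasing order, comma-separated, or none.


input #1 (u=6, v=10): misses B6=T
input #2 (u=9, v=4): misses B6=T
input #3 (u=-2, v=8): misses B6=T
input #4 (u=3, v=4): covers B6=T
input #5 (u=10, v=9): misses B6=T
input #6 (u=6, v=4): covers B6=T
Answer: 4, 6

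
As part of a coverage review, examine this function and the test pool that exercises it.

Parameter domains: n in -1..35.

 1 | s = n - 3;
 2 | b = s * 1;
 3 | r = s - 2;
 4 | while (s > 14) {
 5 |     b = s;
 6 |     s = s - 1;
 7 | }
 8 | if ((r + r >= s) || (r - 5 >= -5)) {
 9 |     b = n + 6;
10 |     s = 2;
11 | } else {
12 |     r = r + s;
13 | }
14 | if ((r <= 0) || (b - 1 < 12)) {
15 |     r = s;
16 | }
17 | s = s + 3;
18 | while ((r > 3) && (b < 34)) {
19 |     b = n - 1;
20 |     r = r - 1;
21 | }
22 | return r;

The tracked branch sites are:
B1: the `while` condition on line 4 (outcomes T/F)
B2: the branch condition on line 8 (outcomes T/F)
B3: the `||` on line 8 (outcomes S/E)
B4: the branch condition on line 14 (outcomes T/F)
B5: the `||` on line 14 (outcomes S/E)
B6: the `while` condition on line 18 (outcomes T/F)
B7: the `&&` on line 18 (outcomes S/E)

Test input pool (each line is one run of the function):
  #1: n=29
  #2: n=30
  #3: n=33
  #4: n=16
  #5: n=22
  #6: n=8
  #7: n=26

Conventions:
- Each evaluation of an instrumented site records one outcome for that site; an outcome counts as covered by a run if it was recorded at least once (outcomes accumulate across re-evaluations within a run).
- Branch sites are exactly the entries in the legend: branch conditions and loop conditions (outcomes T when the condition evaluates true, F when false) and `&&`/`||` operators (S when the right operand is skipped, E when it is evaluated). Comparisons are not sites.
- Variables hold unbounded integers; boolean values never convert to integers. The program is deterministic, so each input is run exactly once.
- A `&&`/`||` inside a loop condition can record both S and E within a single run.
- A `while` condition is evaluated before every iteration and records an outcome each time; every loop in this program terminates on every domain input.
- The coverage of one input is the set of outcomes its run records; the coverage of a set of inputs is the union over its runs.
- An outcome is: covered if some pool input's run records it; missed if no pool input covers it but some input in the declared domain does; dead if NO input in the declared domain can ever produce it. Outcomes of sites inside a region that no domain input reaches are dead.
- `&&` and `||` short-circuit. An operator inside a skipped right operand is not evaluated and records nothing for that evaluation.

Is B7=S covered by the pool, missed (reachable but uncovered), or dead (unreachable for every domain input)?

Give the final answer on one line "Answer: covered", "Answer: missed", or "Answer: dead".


B7=S is recorded by pool input(s) 4, 5, 6, 7 -> covered
Answer: covered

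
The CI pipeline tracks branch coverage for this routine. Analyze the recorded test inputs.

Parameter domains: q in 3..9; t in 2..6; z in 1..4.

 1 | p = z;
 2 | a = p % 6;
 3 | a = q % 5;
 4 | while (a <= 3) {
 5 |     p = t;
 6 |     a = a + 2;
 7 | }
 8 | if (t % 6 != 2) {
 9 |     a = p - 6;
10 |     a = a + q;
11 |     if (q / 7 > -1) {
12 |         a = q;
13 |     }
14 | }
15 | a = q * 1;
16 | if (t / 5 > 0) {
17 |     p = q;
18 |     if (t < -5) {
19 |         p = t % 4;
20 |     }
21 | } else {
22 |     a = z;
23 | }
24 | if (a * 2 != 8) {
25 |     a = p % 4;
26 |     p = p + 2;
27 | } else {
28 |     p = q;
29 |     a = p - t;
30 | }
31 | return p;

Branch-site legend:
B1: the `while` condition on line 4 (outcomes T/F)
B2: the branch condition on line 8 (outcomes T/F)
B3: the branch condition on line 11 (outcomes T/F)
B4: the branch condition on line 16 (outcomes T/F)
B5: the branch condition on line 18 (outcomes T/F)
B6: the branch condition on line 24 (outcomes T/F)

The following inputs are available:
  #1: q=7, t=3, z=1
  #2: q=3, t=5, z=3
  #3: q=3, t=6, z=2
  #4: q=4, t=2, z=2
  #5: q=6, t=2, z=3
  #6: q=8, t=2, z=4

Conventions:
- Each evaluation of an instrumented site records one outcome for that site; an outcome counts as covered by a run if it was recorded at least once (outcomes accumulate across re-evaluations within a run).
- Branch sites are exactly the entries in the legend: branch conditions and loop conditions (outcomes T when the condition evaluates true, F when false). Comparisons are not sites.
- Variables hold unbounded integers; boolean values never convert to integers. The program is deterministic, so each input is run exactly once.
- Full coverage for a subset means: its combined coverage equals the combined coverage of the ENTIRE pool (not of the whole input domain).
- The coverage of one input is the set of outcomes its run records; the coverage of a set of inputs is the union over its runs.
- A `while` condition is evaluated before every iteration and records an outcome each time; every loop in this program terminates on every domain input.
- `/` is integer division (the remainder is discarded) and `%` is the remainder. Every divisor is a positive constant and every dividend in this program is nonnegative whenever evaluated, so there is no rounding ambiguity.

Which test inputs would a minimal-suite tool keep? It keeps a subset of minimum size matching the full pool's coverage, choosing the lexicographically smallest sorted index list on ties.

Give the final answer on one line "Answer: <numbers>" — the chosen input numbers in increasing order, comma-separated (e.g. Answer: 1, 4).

input #1, q=7, t=3, z=1: outcomes B1=T, B1=F, B2=T, B3=T, B4=F, B6=T
input #2, q=3, t=5, z=3: outcomes B1=T, B1=F, B2=T, B3=T, B4=T, B5=F, B6=T
input #3, q=3, t=6, z=2: outcomes B1=T, B1=F, B2=T, B3=T, B4=T, B5=F, B6=T
input #4, q=4, t=2, z=2: outcomes B1=F, B2=F, B4=F, B6=T
input #5, q=6, t=2, z=3: outcomes B1=T, B1=F, B2=F, B4=F, B6=T
input #6, q=8, t=2, z=4: outcomes B1=T, B1=F, B2=F, B4=F, B6=F
pool-wide coverage (10 outcomes): B1=T, B1=F, B2=T, B2=F, B3=T, B4=T, B4=F, B5=F, B6=T, B6=F
size 1 is not enough: best union over all size-1 subsets is 7/10
the canonical winner is {2, 6}: size 2, full 10-outcome coverage, earliest index list among size-2 covers

Answer: 2, 6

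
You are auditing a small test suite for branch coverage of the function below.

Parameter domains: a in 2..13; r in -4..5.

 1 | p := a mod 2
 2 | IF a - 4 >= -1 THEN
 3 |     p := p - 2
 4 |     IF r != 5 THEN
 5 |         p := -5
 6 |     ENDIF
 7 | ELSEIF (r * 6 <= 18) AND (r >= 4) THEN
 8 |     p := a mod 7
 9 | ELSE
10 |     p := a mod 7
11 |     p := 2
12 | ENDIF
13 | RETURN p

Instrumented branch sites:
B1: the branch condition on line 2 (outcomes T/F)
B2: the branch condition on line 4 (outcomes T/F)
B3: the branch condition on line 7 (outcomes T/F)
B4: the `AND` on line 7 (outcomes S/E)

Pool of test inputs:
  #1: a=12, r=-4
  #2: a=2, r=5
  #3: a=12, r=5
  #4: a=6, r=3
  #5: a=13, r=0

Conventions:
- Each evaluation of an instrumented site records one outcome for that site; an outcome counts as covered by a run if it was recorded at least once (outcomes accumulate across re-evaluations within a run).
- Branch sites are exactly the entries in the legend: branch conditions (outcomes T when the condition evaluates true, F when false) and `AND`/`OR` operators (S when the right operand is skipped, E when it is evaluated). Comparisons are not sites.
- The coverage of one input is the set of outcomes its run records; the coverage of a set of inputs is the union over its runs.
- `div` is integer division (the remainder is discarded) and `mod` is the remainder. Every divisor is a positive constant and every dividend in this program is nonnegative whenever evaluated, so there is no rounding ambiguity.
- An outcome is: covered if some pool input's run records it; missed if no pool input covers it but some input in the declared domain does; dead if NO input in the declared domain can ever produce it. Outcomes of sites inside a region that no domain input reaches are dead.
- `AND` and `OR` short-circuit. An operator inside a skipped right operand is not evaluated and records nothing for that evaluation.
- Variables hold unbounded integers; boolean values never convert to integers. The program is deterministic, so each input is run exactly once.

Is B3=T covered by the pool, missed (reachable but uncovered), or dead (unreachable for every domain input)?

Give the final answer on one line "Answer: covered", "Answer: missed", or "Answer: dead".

no pool input records B3=T
checking all 120 inputs in the declared domain: B3=T is never recorded -> dead

Answer: dead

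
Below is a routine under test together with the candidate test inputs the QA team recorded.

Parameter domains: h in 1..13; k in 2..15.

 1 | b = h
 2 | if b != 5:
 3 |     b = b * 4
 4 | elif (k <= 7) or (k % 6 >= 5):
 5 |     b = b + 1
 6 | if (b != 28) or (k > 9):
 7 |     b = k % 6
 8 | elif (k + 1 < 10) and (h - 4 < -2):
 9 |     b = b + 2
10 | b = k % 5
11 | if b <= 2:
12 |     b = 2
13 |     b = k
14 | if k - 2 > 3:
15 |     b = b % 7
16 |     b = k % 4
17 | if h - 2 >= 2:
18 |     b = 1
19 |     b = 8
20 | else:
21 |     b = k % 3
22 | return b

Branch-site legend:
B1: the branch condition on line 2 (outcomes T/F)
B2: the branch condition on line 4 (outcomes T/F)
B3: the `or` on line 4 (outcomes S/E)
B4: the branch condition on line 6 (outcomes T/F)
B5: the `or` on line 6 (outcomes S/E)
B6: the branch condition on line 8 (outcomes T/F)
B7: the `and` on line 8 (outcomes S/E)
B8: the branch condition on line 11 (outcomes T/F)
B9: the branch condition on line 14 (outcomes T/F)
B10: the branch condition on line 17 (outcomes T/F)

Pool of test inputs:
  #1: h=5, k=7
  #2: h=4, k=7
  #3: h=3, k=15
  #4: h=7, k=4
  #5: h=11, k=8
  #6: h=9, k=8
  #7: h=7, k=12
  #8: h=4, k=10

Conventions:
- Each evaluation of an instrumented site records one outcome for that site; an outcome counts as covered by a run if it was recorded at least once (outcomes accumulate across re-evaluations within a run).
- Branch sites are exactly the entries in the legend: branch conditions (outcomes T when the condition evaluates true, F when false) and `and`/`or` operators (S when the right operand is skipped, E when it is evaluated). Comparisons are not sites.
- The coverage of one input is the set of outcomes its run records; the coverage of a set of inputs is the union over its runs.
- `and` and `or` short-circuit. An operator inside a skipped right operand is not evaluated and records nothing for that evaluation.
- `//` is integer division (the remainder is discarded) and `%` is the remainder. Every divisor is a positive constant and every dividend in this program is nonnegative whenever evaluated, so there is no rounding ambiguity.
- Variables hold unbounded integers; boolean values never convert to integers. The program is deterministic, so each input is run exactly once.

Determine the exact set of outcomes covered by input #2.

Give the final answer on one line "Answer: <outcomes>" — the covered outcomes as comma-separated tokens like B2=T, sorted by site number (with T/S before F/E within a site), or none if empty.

Event log for input #2 (h=4, k=7):
  B1->T, B5->S, B4->T, B8->T, B9->T, B10->T
deduplicating events, the covered set is: B1=T, B4=T, B5=S, B8=T, B9=T, B10=T

Answer: B1=T, B4=T, B5=S, B8=T, B9=T, B10=T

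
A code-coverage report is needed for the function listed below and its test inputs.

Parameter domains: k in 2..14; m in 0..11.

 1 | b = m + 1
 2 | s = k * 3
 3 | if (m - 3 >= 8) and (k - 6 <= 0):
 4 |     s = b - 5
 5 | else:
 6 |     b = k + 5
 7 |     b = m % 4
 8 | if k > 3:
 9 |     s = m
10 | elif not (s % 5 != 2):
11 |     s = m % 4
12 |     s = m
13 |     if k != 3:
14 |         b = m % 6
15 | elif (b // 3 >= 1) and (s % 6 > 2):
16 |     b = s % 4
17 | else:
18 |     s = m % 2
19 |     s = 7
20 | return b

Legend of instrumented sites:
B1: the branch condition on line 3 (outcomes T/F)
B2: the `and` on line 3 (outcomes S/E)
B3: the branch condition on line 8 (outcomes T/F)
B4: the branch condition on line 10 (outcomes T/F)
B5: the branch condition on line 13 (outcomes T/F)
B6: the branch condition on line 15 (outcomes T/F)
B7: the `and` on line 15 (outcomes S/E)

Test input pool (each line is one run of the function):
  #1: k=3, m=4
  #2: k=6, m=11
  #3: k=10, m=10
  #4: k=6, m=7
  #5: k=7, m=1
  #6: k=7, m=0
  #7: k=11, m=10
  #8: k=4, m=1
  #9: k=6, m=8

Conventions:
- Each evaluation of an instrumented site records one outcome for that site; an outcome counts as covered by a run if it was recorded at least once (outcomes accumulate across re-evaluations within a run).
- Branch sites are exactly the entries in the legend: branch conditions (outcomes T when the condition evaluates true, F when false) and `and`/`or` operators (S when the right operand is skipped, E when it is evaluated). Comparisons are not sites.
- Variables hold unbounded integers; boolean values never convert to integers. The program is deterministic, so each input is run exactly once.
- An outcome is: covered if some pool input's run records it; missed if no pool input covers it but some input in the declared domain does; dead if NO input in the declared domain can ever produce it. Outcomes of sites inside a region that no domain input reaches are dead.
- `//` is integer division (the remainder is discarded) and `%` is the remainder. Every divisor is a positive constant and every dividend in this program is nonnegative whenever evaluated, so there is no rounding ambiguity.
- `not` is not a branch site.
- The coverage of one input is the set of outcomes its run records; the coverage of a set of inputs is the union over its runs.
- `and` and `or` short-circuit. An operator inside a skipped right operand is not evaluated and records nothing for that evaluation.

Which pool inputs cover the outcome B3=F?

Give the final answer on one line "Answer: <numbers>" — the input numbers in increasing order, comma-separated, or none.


input #1 (k=3, m=4): hits B3=F
input #2 (k=6, m=11): never hits B3=F
input #3 (k=10, m=10): never hits B3=F
input #4 (k=6, m=7): never hits B3=F
input #5 (k=7, m=1): never hits B3=F
input #6 (k=7, m=0): never hits B3=F
input #7 (k=11, m=10): never hits B3=F
input #8 (k=4, m=1): never hits B3=F
input #9 (k=6, m=8): never hits B3=F
Answer: 1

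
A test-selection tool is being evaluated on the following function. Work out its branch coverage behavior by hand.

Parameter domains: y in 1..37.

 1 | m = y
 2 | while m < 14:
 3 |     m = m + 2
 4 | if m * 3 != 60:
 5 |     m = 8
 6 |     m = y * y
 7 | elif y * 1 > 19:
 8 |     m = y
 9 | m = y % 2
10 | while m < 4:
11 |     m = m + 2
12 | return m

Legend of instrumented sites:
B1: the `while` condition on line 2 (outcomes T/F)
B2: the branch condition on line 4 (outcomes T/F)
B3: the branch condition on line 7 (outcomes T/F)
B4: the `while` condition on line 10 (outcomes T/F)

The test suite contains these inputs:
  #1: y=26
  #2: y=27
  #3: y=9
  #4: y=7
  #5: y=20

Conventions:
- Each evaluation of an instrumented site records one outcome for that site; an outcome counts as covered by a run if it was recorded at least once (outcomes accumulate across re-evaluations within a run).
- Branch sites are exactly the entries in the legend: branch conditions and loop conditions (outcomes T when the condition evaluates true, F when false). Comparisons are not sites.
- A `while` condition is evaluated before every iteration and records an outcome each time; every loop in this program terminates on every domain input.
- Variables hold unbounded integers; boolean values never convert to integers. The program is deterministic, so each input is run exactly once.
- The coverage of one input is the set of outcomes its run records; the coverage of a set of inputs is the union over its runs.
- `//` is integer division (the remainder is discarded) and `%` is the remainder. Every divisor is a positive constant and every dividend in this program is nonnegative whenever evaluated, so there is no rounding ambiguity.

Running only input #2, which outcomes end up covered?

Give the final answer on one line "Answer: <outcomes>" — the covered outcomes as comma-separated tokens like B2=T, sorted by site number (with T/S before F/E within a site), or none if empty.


Event log for input #2 (y=27):
  B1->F, B2->T, B4->T, B4->T, B4->F
distinct outcomes covered: B1=F, B2=T, B4=T, B4=F
Answer: B1=F, B2=T, B4=T, B4=F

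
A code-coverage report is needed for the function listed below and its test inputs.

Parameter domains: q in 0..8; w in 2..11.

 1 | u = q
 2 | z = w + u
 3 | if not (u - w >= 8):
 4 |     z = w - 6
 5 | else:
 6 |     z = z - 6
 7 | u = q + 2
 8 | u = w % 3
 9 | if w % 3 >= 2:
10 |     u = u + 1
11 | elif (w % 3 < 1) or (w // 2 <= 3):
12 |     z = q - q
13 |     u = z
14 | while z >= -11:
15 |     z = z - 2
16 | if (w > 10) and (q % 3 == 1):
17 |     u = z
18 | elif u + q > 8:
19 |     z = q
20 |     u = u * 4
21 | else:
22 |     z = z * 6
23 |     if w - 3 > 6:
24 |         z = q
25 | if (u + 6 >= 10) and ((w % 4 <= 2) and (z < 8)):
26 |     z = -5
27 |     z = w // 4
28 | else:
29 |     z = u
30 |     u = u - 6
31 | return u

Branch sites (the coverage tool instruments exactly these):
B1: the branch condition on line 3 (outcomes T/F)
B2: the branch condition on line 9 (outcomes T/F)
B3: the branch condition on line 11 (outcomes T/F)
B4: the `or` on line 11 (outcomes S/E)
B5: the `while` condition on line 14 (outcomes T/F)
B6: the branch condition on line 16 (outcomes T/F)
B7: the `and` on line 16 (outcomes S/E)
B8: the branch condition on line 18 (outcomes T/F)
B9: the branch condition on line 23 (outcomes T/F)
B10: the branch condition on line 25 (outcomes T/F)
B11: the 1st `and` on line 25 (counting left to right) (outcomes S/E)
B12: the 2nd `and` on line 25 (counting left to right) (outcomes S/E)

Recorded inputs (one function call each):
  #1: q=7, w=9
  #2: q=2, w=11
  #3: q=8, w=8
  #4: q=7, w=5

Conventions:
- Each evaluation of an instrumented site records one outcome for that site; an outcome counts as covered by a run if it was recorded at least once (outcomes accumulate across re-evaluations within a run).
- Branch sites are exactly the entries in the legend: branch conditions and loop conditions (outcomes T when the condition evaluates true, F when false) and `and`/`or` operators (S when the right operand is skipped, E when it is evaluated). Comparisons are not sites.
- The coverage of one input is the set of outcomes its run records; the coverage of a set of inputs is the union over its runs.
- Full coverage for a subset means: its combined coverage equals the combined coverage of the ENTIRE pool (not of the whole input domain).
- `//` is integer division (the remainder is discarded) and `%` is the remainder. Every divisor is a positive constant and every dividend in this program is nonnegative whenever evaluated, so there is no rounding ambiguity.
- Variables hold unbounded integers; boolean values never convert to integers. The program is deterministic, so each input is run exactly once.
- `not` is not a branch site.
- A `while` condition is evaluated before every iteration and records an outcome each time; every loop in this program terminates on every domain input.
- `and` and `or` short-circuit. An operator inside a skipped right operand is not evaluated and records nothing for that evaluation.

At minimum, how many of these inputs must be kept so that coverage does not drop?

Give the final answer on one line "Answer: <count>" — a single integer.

run #1 (q=7, w=9) records B1=T, B2=F, B3=T, B4=S, B5=T, B5=F, B6=F, B7=S, B8=F, B9=F, B10=F, B11=S
run #2 (q=2, w=11) records B1=T, B2=T, B5=T, B5=F, B6=F, B7=E, B8=F, B9=T, B10=F, B11=S
run #3 (q=8, w=8) records B1=T, B2=T, B5=T, B5=F, B6=F, B7=S, B8=T, B10=F, B11=E, B12=E
run #4 (q=7, w=5) records B1=T, B2=T, B5=T, B5=F, B6=F, B7=S, B8=T, B10=T, B11=E, B12=E
the full pool covers 19 outcomes: B1=T, B2=T, B2=F, B3=T, B4=S, B5=T, B5=F, B6=F, B7=S, B7=E, B8=T, B8=F, B9=T, B9=F, B10=T, B10=F, B11=S, B11=E, B12=E
size 1 is not enough: best union over all size-1 subsets is 12/19
size 2 is not enough: best union over all size-2 subsets is 17/19
inputs {1, 2, 4} (size 3) cover everything; no size-3 subset with a lexicographically smaller index list covers all 19

Answer: 3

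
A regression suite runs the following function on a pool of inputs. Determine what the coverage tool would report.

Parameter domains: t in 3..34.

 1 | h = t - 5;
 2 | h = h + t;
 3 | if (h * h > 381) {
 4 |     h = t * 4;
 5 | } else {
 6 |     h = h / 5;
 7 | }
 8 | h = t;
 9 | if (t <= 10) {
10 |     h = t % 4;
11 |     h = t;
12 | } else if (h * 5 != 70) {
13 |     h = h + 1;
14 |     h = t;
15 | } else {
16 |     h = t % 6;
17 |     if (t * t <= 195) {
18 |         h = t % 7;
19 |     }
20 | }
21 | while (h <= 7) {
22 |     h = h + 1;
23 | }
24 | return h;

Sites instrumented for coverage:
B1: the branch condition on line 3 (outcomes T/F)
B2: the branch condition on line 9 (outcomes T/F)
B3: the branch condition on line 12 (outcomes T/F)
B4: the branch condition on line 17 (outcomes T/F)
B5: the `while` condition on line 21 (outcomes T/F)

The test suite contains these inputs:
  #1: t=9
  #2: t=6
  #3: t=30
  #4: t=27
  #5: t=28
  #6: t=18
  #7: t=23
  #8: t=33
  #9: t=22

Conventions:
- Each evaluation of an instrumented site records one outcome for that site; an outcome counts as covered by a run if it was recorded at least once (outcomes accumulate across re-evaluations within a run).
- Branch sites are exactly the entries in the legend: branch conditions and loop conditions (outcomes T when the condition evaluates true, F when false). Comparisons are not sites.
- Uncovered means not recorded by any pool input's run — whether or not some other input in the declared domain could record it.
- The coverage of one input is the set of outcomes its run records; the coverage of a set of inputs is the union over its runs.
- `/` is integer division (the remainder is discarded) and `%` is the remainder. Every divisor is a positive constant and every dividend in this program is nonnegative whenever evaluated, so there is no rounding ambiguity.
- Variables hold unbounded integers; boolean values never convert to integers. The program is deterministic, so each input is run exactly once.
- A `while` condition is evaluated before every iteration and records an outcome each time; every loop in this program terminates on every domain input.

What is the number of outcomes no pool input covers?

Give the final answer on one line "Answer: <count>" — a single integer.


run #1 (t=9) records B1=F, B2=T, B5=F
run #2 (t=6) records B1=F, B2=T, B5=T, B5=F
run #3 (t=30) records B1=T, B2=F, B3=T, B5=F
run #4 (t=27) records B1=T, B2=F, B3=T, B5=F
run #5 (t=28) records B1=T, B2=F, B3=T, B5=F
run #6 (t=18) records B1=T, B2=F, B3=T, B5=F
run #7 (t=23) records B1=T, B2=F, B3=T, B5=F
run #8 (t=33) records B1=T, B2=F, B3=T, B5=F
run #9 (t=22) records B1=T, B2=F, B3=T, B5=F
union over the pool: B1=T, B1=F, B2=T, B2=F, B3=T, B5=T, B5=F
uncovered (3 of 10): B3=F, B4=T, B4=F
Answer: 3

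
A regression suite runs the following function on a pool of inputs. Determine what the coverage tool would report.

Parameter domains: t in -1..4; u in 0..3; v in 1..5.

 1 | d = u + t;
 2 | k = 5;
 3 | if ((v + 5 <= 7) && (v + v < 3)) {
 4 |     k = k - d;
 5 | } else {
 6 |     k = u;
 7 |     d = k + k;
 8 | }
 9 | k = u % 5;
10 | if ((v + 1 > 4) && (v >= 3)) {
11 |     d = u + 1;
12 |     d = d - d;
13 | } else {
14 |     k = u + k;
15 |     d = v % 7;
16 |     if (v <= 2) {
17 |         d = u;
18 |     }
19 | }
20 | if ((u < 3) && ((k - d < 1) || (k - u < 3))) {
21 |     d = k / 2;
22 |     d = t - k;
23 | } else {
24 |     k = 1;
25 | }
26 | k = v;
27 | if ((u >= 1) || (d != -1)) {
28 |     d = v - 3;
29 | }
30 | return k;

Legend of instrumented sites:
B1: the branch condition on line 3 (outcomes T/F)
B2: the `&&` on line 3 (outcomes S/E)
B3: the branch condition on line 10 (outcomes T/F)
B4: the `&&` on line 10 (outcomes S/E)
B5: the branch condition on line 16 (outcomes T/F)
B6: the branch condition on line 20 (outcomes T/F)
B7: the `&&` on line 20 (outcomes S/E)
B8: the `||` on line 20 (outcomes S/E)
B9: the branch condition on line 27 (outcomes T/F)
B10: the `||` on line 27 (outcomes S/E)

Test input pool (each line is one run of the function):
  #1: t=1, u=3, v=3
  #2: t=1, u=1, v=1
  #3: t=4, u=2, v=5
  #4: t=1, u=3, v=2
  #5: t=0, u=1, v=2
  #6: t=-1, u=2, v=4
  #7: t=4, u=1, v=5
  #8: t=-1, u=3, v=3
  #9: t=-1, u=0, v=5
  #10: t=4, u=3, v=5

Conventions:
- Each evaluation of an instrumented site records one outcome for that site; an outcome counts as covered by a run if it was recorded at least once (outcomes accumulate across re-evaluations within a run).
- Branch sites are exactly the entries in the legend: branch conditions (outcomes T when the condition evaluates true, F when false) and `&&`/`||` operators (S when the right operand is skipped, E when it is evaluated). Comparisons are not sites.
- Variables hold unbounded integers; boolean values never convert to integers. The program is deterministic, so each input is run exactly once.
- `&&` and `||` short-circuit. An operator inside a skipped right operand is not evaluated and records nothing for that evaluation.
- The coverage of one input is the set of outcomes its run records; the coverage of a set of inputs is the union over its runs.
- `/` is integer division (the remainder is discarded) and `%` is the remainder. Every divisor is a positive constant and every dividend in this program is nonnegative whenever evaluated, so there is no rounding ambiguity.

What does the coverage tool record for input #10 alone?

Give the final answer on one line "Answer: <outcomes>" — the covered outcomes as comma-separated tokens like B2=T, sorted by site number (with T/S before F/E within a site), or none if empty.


Running input #10 (t=4, u=3, v=5), event by event:
  B2->S, B1->F, B4->E, B3->T, B7->S, B6->F, B10->S, B9->T
deduplicating events, the covered set is: B1=F, B2=S, B3=T, B4=E, B6=F, B7=S, B9=T, B10=S
Answer: B1=F, B2=S, B3=T, B4=E, B6=F, B7=S, B9=T, B10=S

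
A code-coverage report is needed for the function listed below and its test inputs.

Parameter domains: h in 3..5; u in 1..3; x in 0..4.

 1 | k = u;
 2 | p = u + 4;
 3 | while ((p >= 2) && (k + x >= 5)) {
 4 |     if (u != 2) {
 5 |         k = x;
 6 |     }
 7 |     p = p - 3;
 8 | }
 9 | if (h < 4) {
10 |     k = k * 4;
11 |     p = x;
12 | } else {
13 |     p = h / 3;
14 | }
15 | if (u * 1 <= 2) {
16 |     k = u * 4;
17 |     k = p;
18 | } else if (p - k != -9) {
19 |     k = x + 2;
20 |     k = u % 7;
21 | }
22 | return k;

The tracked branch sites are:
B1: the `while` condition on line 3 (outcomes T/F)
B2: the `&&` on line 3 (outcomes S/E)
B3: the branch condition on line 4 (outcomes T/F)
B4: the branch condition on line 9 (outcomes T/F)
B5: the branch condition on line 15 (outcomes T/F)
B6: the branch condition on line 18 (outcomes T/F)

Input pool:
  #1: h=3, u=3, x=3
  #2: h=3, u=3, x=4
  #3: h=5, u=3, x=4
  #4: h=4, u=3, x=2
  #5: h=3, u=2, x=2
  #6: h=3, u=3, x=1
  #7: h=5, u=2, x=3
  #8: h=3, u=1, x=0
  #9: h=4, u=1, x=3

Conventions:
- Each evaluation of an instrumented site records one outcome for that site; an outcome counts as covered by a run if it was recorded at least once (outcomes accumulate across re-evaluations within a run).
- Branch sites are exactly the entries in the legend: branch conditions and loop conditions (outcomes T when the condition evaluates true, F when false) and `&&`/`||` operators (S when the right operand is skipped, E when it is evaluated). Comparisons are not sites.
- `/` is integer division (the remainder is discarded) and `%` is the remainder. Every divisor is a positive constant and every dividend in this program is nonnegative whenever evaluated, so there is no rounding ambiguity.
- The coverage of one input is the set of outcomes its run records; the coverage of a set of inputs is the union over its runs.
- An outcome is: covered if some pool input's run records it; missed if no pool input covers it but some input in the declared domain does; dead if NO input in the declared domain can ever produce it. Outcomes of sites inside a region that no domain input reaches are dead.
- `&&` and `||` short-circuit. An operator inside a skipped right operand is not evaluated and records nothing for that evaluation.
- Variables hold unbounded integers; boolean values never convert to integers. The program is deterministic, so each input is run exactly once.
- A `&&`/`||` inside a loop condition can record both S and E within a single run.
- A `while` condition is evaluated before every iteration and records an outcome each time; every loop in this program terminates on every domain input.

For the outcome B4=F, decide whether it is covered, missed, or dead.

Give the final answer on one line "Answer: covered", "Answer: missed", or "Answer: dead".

B4=F is recorded by pool input(s) 3, 4, 7, 9 -> covered

Answer: covered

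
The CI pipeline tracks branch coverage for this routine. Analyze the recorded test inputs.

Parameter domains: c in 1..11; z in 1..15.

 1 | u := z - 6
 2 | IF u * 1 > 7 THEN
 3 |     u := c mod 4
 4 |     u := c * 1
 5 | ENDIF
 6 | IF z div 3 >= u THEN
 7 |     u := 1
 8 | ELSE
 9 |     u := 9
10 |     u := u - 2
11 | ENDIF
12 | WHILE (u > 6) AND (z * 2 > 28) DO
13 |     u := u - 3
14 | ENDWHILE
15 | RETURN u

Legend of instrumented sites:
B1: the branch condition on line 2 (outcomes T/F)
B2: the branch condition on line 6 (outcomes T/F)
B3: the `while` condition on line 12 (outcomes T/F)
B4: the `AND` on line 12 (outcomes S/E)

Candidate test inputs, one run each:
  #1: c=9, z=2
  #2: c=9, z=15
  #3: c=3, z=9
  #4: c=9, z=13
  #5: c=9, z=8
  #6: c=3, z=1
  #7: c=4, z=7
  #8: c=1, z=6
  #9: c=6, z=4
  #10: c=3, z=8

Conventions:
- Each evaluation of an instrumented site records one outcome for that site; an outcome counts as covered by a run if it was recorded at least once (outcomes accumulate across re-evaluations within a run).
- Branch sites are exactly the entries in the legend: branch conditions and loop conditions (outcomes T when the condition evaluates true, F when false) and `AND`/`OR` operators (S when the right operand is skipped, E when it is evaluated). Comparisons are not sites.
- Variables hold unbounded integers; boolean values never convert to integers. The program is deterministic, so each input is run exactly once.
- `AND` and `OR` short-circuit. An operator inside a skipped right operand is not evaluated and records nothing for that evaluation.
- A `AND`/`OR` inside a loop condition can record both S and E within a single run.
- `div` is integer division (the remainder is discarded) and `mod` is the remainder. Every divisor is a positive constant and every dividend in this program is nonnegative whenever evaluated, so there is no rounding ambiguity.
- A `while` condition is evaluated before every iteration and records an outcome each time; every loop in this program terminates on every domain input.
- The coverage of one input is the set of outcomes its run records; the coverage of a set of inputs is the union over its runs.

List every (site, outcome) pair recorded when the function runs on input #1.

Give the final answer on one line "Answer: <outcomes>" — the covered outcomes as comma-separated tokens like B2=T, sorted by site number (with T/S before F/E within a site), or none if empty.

Event log for input #1 (c=9, z=2):
  B1->F, B2->T, B4->S, B3->F
collecting distinct outcomes: B1=F, B2=T, B3=F, B4=S

Answer: B1=F, B2=T, B3=F, B4=S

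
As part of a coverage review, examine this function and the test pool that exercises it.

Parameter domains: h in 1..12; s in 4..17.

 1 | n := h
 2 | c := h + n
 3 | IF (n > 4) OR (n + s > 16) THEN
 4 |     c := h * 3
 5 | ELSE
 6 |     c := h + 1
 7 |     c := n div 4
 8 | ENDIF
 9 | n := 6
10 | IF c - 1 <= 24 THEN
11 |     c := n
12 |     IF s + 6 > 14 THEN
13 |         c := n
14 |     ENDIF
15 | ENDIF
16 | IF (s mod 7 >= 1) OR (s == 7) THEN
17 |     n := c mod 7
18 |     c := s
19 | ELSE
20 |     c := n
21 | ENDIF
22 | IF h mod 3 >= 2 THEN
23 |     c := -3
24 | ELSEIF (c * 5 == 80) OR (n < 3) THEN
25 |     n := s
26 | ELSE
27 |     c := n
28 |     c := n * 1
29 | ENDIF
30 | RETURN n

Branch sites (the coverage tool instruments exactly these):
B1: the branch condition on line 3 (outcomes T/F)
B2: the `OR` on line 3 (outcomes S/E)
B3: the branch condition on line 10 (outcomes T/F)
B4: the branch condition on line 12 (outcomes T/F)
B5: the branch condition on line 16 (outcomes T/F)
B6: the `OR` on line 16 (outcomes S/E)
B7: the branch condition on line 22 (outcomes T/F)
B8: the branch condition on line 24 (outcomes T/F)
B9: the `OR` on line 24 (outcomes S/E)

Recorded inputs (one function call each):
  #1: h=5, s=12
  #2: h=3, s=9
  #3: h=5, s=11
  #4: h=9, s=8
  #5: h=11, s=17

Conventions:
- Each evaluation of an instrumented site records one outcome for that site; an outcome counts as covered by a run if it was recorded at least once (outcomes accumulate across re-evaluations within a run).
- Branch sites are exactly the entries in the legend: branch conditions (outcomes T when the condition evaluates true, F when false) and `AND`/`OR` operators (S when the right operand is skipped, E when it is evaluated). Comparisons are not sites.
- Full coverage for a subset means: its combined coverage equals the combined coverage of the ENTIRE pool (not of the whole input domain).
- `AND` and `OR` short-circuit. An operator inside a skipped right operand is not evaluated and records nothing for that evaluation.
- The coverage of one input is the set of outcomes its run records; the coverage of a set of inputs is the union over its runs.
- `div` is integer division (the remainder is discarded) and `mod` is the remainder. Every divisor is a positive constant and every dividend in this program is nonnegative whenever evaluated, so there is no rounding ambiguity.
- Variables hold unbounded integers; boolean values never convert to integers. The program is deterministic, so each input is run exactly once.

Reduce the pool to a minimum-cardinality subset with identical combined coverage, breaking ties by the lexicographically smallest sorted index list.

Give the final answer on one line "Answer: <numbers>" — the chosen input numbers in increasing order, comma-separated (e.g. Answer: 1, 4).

input #1, h=5, s=12: outcomes B1=T, B2=S, B3=T, B4=T, B5=T, B6=S, B7=T
input #2, h=3, s=9: outcomes B1=F, B2=E, B3=T, B4=T, B5=T, B6=S, B7=F, B8=F, B9=E
input #3, h=5, s=11: outcomes B1=T, B2=S, B3=T, B4=T, B5=T, B6=S, B7=T
input #4, h=9, s=8: outcomes B1=T, B2=S, B3=F, B5=T, B6=S, B7=F, B8=F, B9=E
input #5, h=11, s=17: outcomes B1=T, B2=S, B3=F, B5=T, B6=S, B7=T
union over all inputs: B1=T, B1=F, B2=S, B2=E, B3=T, B3=F, B4=T, B5=T, B6=S, B7=T, B7=F, B8=F, B9=E (13 outcomes)
size 1 is not enough: best union over all size-1 subsets is 9/13
size 2: inputs {2, 5} cover all 13 outcomes, and no lexicographically smaller subset of this size does

Answer: 2, 5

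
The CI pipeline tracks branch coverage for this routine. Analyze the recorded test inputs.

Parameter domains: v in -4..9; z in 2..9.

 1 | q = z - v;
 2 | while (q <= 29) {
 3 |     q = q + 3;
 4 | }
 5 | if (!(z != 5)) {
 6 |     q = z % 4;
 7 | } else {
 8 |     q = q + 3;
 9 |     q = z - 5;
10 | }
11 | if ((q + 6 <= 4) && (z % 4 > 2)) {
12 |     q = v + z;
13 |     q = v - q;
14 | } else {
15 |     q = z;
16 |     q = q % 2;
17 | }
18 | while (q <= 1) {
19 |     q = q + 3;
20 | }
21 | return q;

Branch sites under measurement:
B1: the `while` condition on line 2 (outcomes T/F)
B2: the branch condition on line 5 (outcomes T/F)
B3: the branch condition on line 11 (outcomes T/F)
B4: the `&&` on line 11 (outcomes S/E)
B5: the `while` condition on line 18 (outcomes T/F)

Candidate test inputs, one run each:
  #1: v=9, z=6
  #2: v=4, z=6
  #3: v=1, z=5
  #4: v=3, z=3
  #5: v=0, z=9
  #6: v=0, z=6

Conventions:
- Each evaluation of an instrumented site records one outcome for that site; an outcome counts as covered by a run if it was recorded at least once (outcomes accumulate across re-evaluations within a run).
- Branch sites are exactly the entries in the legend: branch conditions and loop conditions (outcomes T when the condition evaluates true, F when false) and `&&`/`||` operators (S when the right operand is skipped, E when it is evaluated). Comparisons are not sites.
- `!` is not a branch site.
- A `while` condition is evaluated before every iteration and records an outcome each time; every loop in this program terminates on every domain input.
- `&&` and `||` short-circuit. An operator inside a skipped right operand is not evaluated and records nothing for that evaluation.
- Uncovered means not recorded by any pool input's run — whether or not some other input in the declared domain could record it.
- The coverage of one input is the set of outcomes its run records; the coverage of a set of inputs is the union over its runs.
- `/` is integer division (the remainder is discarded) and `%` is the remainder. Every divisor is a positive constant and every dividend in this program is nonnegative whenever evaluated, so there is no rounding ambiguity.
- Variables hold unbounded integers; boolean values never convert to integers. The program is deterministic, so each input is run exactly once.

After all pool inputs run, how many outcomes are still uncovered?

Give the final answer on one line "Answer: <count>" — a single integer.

input #1, v=9, z=6: events B1->T, B1->T, B1->T, B1->T, B1->T, B1->T, B1->T, B1->T, B1->T, B1->T, B1->T, B1->F, B2->F, B4->S, ...; outcomes B1=T, B1=F, B2=F, B3=F, B4=S, B5=T, B5=F
input #2, v=4, z=6: events B1->T, B1->T, B1->T, B1->T, B1->T, B1->T, B1->T, B1->T, B1->T, B1->T, B1->F, B2->F, B4->S, B3->F, ...; outcomes B1=T, B1=F, B2=F, B3=F, B4=S, B5=T, B5=F
input #3, v=1, z=5: events B1->T, B1->T, B1->T, B1->T, B1->T, B1->T, B1->T, B1->T, B1->T, B1->F, B2->T, B4->S, B3->F, B5->T, ...; outcomes B1=T, B1=F, B2=T, B3=F, B4=S, B5=T, B5=F
input #4, v=3, z=3: events B1->T, B1->T, B1->T, B1->T, B1->T, B1->T, B1->T, B1->T, B1->T, B1->T, B1->F, B2->F, B4->E, B3->T, ...; outcomes B1=T, B1=F, B2=F, B3=T, B4=E, B5=T, B5=F
input #5, v=0, z=9: events B1->T, B1->T, B1->T, B1->T, B1->T, B1->T, B1->T, B1->F, B2->F, B4->S, B3->F, B5->T, B5->F; outcomes B1=T, B1=F, B2=F, B3=F, B4=S, B5=T, B5=F
input #6, v=0, z=6: events B1->T, B1->T, B1->T, B1->T, B1->T, B1->T, B1->T, B1->T, B1->F, B2->F, B4->S, B3->F, B5->T, B5->F; outcomes B1=T, B1=F, B2=F, B3=F, B4=S, B5=T, B5=F
union over the pool: B1=T, B1=F, B2=T, B2=F, B3=T, B3=F, B4=S, B4=E, B5=T, B5=F
uncovered (0 of 10): none

Answer: 0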